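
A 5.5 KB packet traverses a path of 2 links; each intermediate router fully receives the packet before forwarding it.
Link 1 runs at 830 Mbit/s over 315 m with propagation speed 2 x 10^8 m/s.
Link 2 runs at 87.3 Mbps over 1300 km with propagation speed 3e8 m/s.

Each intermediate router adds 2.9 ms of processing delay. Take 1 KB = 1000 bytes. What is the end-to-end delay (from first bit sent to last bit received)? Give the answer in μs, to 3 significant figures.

7790 μs

L = 44000 bits.
Transmission delays (L/R per hop): 53.012, 504.009 μs; sum = 557.021 μs.
Propagation delays (d/s per hop): 1.575, 4333.33 μs; sum = 4334.91 μs.
Processing at 1 router(s): 1 × 2.9 ms = 2900 μs.
End-to-end = 7790 μs.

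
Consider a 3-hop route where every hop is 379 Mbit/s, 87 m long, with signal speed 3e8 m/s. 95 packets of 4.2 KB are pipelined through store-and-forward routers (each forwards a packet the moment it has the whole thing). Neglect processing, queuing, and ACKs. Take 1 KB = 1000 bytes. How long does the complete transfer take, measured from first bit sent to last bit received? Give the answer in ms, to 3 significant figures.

8.60 ms

Per-hop transmission t_tx = L/R = 33600/379000000 = 0.0886544 ms.
Per-hop propagation t_prop = 87/300000000 = 0.00029 ms.
Pipeline fill: first packet needs 3·t_tx to clear all hops; remaining 94 packets each add one t_tx.
Total = (3+95-1)·t_tx + 3·t_prop = 97·0.0886544 + 3·0.00029 = 8.60 ms.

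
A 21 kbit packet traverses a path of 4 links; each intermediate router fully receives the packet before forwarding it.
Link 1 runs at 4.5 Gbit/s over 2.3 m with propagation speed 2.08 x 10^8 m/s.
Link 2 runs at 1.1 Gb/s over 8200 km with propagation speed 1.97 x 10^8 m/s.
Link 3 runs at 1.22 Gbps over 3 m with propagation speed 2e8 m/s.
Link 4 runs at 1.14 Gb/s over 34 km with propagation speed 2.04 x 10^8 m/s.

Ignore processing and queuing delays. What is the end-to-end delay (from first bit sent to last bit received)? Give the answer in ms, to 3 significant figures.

41.9 ms

L = 21000 bits.
Transmission delays (L/R per hop): 0.00466667, 0.0190909, 0.0172131, 0.0184211 ms; sum = 0.0593917 ms.
Propagation delays (d/s per hop): 1.10577e-05, 41.6244, 1.5e-05, 0.166667 ms; sum = 41.7911 ms.
End-to-end = 41.9 ms.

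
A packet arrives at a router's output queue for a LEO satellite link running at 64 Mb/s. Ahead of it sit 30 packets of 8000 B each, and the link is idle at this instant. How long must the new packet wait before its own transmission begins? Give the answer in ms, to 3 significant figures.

30.0 ms

Each queued packet: L/R = 64000/64000000 = 1 ms.
30 queued → 30 ms.
Queuing delay = 30.0 ms.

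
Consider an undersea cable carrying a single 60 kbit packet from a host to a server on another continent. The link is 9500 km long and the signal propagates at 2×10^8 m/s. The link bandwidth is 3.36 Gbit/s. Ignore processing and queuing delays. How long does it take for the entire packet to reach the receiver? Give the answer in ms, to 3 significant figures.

L = 60000 bits.
Transmission delay = L/R = 60000 / 3360000000 = 0.0178571 ms.
Propagation delay = d/s = 9500000 m / 200000000 m/s = 47.5 ms.
Total = 47.5 ms.

47.5 ms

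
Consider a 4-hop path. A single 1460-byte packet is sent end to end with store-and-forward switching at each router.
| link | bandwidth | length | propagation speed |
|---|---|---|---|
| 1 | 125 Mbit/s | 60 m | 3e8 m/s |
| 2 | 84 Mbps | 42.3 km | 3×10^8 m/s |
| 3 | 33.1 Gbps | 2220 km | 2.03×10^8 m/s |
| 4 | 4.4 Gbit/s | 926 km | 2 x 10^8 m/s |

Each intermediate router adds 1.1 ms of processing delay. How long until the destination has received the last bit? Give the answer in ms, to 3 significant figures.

L = 1460 × 8 = 11680 bits.
Transmission delays (L/R per hop): 0.09344, 0.139048, 0.00035287, 0.00265455 ms; sum = 0.235495 ms.
Propagation delays (d/s per hop): 0.0002, 0.141, 10.936, 4.63 ms; sum = 15.7072 ms.
Processing at 3 router(s): 3 × 1.1 ms = 3.3 ms.
End-to-end = 19.2 ms.

19.2 ms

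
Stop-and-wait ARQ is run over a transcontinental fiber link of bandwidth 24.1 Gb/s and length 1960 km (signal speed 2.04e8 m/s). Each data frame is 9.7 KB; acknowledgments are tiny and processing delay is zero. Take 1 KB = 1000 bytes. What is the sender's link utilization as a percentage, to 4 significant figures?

t_tx = L/R = 77600/24100000000 = 3.21992e-06 s.
t_prop = 1960000/204000000 = 0.00960784 s; RTT = 0.0192157 s.
Cycle = t_tx + RTT = 0.0192189 s.
Utilization = t_tx / cycle = 3.21992e-06/0.0192189 = 0.01675 %.

0.01675 %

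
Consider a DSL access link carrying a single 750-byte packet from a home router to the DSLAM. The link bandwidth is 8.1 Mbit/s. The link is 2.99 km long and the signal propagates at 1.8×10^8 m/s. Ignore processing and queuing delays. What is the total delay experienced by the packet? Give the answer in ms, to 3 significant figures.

0.757 ms

L = 750 × 8 = 6000 bits.
Transmission delay = L/R = 6000 / 8100000 = 0.740741 ms.
Propagation delay = d/s = 2990 m / 180000000 m/s = 0.0166111 ms.
Total = 0.757 ms.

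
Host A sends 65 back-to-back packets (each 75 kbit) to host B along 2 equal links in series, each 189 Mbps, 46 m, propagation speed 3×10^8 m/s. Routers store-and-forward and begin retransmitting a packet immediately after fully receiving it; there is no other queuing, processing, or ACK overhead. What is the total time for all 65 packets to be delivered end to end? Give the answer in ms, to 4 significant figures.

26.19 ms

Per-hop transmission t_tx = L/R = 75000/189000000 = 0.396825 ms.
Per-hop propagation t_prop = 46/300000000 = 0.000153333 ms.
Pipeline fill: first packet needs 2·t_tx to clear all hops; remaining 64 packets each add one t_tx.
Total = (2+65-1)·t_tx + 2·t_prop = 66·0.396825 + 2·0.000153333 = 26.19 ms.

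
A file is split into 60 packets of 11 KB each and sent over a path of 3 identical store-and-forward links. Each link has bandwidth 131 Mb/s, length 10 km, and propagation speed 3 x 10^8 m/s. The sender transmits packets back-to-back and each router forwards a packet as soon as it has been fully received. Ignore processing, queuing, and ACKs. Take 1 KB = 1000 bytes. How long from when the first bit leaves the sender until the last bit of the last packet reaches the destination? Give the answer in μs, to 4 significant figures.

Per-hop transmission t_tx = L/R = 88000/131000000 = 671.756 μs.
Per-hop propagation t_prop = 10000/300000000 = 33.3333 μs.
Pipeline fill: first packet needs 3·t_tx to clear all hops; remaining 59 packets each add one t_tx.
Total = (3+60-1)·t_tx + 3·t_prop = 62·671.756 + 3·33.3333 = 41750 μs.

41750 μs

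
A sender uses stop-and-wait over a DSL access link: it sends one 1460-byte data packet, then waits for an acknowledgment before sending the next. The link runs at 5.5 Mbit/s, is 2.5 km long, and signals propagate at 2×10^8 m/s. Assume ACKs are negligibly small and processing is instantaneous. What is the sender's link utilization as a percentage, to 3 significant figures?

98.8 %

t_tx = L/R = 11680/5500000 = 0.00212364 s.
t_prop = 2500/200000000 = 1.25e-05 s; RTT = 2.5e-05 s.
Cycle = t_tx + RTT = 0.00214864 s.
Utilization = t_tx / cycle = 0.00212364/0.00214864 = 98.8 %.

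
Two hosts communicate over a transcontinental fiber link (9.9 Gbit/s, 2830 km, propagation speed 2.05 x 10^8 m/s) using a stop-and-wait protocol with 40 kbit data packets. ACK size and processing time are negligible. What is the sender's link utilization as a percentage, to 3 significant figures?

0.0146 %

t_tx = L/R = 40000/9900000000 = 4.0404e-06 s.
t_prop = 2830000/2.05e+08 = 0.0138049 s; RTT = 0.0276098 s.
Cycle = t_tx + RTT = 0.0276138 s.
Utilization = t_tx / cycle = 4.0404e-06/0.0276138 = 0.0146 %.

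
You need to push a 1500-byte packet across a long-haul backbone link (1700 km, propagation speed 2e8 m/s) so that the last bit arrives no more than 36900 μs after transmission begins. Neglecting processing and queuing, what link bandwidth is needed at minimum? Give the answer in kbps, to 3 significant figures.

L = 12000 bits.
Propagation delay = 1700000 / 200000000 = 8500 μs.
Transmission budget = 36900 − 8500 = 28400 μs.
R ≥ L / t_tx = 12000 bits / 0.0284 s = 423 kbps.

423 kbps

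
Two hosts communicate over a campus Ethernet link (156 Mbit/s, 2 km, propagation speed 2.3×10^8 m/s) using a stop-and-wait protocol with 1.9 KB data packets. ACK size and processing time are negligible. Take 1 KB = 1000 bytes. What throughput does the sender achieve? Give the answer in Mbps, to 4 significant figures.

t_tx = L/R = 15200/156000000 = 9.74359e-05 s.
t_prop = 2000/2.3e+08 = 8.69565e-06 s; RTT = 1.73913e-05 s.
Cycle = t_tx + RTT = 0.000114827 s.
Throughput = L / cycle = 15200 / 0.000114827 = 132.4 Mbps.

132.4 Mbps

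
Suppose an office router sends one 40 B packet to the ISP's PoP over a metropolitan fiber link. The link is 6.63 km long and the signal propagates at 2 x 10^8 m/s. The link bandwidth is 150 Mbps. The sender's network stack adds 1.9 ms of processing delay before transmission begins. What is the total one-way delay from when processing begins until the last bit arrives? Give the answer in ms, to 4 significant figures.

1.935 ms

L = 40 × 8 = 320 bits.
Transmission delay = L/R = 320 / 150000000 = 0.00213333 ms.
Propagation delay = d/s = 6630 m / 200000000 m/s = 0.03315 ms.
Plus processing delay 1.9 ms = 1.9 ms.
Total = 1.935 ms.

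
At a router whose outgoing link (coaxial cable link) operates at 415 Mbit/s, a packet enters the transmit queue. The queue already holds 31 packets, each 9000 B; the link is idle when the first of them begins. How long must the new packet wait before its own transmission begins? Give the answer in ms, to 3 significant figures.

5.38 ms

Each queued packet: L/R = 72000/415000000 = 0.173494 ms.
31 queued → 5.37831 ms.
Queuing delay = 5.38 ms.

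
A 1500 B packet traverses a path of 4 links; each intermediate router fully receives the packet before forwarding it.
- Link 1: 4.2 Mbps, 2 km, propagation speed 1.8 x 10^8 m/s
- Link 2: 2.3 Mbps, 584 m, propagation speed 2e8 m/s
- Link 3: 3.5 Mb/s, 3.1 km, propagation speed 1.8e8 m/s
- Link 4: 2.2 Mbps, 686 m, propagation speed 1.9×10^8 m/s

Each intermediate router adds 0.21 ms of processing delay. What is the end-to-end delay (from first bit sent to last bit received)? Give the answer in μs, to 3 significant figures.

17600 μs

L = 1500 × 8 = 12000 bits.
Transmission delays (L/R per hop): 2857.14, 5217.39, 3428.57, 5454.55 μs; sum = 16957.7 μs.
Propagation delays (d/s per hop): 11.1111, 2.92, 17.2222, 3.61053 μs; sum = 34.8639 μs.
Processing at 3 router(s): 3 × 0.21 ms = 630 μs.
End-to-end = 17600 μs.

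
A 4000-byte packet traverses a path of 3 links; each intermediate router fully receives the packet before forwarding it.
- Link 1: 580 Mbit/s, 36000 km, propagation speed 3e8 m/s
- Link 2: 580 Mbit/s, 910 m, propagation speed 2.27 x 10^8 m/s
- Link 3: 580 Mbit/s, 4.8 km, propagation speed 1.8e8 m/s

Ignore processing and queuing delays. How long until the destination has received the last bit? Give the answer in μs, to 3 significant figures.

L = 4000 × 8 = 32000 bits.
Transmission delay per hop = L/R = 32000/580000000 = 55.1724 μs; 3 hops → 165.517 μs.
Propagation delays (d/s per hop): 120000, 4.00881, 26.6667 μs; sum = 120031 μs.
End-to-end = 120000 μs.

120000 μs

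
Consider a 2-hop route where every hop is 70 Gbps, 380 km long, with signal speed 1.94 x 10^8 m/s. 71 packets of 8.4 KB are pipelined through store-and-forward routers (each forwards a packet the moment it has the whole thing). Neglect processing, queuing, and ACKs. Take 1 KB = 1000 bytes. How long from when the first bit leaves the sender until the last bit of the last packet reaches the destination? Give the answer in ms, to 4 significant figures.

3.987 ms

Per-hop transmission t_tx = L/R = 67200/70000000000 = 0.00096 ms.
Per-hop propagation t_prop = 380000/194000000 = 1.95876 ms.
Pipeline fill: first packet needs 2·t_tx to clear all hops; remaining 70 packets each add one t_tx.
Total = (2+71-1)·t_tx + 2·t_prop = 72·0.00096 + 2·1.95876 = 3.987 ms.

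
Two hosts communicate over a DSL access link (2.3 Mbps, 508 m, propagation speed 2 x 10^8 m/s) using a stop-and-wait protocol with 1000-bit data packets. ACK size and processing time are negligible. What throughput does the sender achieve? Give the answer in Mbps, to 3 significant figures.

2.27 Mbps

t_tx = L/R = 1000/2300000 = 0.000434783 s.
t_prop = 508/200000000 = 2.54e-06 s; RTT = 5.08e-06 s.
Cycle = t_tx + RTT = 0.000439863 s.
Throughput = L / cycle = 1000 / 0.000439863 = 2.27 Mbps.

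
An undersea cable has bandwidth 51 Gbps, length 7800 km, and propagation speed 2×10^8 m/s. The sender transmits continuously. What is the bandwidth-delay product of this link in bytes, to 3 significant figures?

Propagation delay = 7800000 / 200000000 = 0.039 s.
BDP = R × t_prop = 51000000000 × 0.039 = 1989000000 bits.
In bytes: 1989000000/8 = 249000000 bytes.

249000000 bytes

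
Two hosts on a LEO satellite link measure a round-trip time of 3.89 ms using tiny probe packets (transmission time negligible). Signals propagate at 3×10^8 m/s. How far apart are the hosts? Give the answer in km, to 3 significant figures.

584 km

One-way propagation = RTT/2 = 1.945 ms.
d = s × t = 300000000 × 0.001945 = 584 km.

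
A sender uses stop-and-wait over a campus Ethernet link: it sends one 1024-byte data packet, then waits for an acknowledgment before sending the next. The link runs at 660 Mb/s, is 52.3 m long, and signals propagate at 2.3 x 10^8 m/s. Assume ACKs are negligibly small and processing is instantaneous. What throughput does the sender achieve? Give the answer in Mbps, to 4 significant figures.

636.7 Mbps

t_tx = L/R = 8192/660000000 = 1.24121e-05 s.
t_prop = 52.3/2.3e+08 = 2.27391e-07 s; RTT = 4.54783e-07 s.
Cycle = t_tx + RTT = 1.28669e-05 s.
Throughput = L / cycle = 8192 / 1.28669e-05 = 636.7 Mbps.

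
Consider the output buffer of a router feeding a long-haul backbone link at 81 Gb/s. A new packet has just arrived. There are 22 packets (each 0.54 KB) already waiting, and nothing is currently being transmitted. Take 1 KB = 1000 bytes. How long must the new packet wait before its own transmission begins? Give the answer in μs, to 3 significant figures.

1.17 μs

Each queued packet: L/R = 4320/81000000000 = 0.0533333 μs.
22 queued → 1.17333 μs.
Queuing delay = 1.17 μs.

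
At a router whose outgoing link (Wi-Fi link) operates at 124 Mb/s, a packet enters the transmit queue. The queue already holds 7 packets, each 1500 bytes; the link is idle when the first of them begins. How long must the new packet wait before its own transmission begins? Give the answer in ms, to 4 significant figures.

0.6774 ms

Each queued packet: L/R = 12000/124000000 = 0.0967742 ms.
7 queued → 0.677419 ms.
Queuing delay = 0.6774 ms.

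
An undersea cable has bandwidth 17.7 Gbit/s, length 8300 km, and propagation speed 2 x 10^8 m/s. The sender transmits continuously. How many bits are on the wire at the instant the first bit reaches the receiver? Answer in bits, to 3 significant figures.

Propagation delay = 8300000 / 200000000 = 0.0415 s.
BDP = R × t_prop = 17700000000 × 0.0415 = 734550000 bits.

735000000 bits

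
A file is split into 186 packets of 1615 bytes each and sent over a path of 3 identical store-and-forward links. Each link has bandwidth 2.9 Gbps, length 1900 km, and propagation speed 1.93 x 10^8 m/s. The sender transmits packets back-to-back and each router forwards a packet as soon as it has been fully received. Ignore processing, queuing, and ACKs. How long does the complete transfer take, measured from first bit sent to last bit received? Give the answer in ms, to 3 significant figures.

Per-hop transmission t_tx = L/R = 12920/2900000000 = 0.00445517 ms.
Per-hop propagation t_prop = 1900000/193000000 = 9.84456 ms.
Pipeline fill: first packet needs 3·t_tx to clear all hops; remaining 185 packets each add one t_tx.
Total = (3+186-1)·t_tx + 3·t_prop = 188·0.00445517 + 3·9.84456 = 30.4 ms.

30.4 ms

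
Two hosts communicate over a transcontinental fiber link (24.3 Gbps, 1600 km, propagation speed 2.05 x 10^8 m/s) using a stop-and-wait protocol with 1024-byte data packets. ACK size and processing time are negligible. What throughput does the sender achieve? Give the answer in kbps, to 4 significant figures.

t_tx = L/R = 8192/24300000000 = 3.37119e-07 s.
t_prop = 1600000/2.05e+08 = 0.00780488 s; RTT = 0.0156098 s.
Cycle = t_tx + RTT = 0.0156101 s.
Throughput = L / cycle = 8192 / 0.0156101 = 524.8 kbps.

524.8 kbps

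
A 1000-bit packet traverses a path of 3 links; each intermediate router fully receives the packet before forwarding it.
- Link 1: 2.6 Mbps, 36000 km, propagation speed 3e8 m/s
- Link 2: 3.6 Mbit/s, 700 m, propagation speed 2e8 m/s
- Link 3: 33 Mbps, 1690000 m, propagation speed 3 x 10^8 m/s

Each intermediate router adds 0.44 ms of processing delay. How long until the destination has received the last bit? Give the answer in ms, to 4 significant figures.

127.2 ms

Transmission delays (L/R per hop): 0.384615, 0.277778, 0.030303 ms; sum = 0.692696 ms.
Propagation delays (d/s per hop): 120, 0.0035, 5.63333 ms; sum = 125.637 ms.
Processing at 2 router(s): 2 × 0.44 ms = 0.88 ms.
End-to-end = 127.2 ms.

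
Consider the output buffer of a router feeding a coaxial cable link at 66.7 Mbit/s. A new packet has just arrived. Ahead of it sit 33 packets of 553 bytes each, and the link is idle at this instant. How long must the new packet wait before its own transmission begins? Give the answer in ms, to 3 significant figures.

Each queued packet: L/R = 4424/66700000 = 0.0663268 ms.
33 queued → 2.18879 ms.
Queuing delay = 2.19 ms.

2.19 ms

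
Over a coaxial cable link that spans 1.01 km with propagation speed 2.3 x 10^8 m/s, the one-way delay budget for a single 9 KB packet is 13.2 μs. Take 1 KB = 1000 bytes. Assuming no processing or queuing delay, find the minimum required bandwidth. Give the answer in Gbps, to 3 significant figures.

L = 72000 bits.
Propagation delay = 1010 / 2.3e+08 = 4.3913 μs.
Transmission budget = 13.2 − 4.3913 = 8.8087 μs.
R ≥ L / t_tx = 72000 bits / 8.8087e-06 s = 8.17 Gbps.

8.17 Gbps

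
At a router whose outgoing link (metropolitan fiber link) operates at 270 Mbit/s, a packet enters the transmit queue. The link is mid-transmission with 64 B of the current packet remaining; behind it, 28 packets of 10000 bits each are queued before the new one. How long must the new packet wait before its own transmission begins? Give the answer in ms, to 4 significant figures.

1.039 ms

Each queued packet: L/R = 10000/270000000 = 0.037037 ms.
28 queued → 1.03704 ms.
Plus remaining 512 bits of current packet: 0.0018963 ms.
Queuing delay = 1.039 ms.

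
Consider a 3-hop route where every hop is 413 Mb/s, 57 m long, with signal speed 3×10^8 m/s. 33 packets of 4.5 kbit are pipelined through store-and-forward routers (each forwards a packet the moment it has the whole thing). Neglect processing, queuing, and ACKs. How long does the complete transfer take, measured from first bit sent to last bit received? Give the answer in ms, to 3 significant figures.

Per-hop transmission t_tx = L/R = 4500/413000000 = 0.0108959 ms.
Per-hop propagation t_prop = 57/300000000 = 0.00019 ms.
Pipeline fill: first packet needs 3·t_tx to clear all hops; remaining 32 packets each add one t_tx.
Total = (3+33-1)·t_tx + 3·t_prop = 35·0.0108959 + 3·0.00019 = 0.382 ms.

0.382 ms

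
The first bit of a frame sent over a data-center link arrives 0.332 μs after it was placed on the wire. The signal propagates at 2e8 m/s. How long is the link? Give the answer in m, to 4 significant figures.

66.40 m

d = s × t_prop = 200000000 × 3.32e-07 = 66.40 m.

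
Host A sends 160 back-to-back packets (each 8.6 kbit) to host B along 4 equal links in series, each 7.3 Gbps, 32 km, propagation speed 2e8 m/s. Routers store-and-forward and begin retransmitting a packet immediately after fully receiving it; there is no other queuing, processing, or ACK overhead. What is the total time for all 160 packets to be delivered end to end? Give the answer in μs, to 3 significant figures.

Per-hop transmission t_tx = L/R = 8600/7300000000 = 1.17808 μs.
Per-hop propagation t_prop = 32000/200000000 = 160 μs.
Pipeline fill: first packet needs 4·t_tx to clear all hops; remaining 159 packets each add one t_tx.
Total = (4+160-1)·t_tx + 4·t_prop = 163·1.17808 + 4·160 = 832 μs.

832 μs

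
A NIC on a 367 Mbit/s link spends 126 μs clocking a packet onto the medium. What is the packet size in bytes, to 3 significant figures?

5780 bytes

L = R × t_tx = 367000000 b/s × 0.000126 s = 46242 bits.
In bytes: 46242 / 8 = 5780 bytes.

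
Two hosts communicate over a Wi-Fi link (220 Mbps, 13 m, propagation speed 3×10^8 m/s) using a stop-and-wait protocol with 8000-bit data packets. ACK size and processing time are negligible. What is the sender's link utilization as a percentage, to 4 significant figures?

t_tx = L/R = 8000/220000000 = 3.63636e-05 s.
t_prop = 13/300000000 = 4.33333e-08 s; RTT = 8.66667e-08 s.
Cycle = t_tx + RTT = 3.64503e-05 s.
Utilization = t_tx / cycle = 3.63636e-05/3.64503e-05 = 99.76 %.

99.76 %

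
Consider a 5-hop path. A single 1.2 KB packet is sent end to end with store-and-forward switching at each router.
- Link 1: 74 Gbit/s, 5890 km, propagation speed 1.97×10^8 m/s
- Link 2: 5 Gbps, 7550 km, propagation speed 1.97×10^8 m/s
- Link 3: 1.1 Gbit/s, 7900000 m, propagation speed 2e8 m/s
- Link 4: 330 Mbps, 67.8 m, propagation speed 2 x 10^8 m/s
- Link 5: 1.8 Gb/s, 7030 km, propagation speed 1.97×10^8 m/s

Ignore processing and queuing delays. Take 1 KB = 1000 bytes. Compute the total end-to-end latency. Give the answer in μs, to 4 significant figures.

143500 μs

L = 9600 bits.
Transmission delays (L/R per hop): 0.12973, 1.92, 8.72727, 29.0909, 5.33333 μs; sum = 45.2012 μs.
Propagation delays (d/s per hop): 29898.5, 38324.9, 39500, 0.339, 35685.3 μs; sum = 143409 μs.
End-to-end = 143500 μs.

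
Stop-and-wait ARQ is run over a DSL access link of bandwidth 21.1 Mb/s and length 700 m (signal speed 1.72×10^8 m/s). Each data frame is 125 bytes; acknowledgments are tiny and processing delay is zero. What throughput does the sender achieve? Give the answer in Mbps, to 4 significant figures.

t_tx = L/R = 1000/21100000 = 4.73934e-05 s.
t_prop = 700/172000000 = 4.06977e-06 s; RTT = 8.13953e-06 s.
Cycle = t_tx + RTT = 5.55329e-05 s.
Throughput = L / cycle = 1000 / 5.55329e-05 = 18.01 Mbps.

18.01 Mbps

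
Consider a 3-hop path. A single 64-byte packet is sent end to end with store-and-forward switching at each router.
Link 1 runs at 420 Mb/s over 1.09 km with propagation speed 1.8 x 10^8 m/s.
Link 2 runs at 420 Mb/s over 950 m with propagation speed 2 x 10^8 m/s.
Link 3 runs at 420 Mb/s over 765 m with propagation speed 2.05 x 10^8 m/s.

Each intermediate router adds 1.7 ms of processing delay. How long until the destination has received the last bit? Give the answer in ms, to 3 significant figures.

3.42 ms

L = 64 × 8 = 512 bits.
Transmission delay per hop = L/R = 512/420000000 = 0.00121905 ms; 3 hops → 0.00365714 ms.
Propagation delays (d/s per hop): 0.00605556, 0.00475, 0.00373171 ms; sum = 0.0145373 ms.
Processing at 2 router(s): 2 × 1.7 ms = 3.4 ms.
End-to-end = 3.42 ms.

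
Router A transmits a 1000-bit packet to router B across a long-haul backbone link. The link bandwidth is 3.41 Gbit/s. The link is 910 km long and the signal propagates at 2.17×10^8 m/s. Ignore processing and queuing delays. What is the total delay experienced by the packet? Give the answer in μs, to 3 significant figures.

Transmission delay = L/R = 1000 / 3410000000 = 0.293255 μs.
Propagation delay = d/s = 910000 m / 217000000 m/s = 4193.55 μs.
Total = 4190 μs.

4190 μs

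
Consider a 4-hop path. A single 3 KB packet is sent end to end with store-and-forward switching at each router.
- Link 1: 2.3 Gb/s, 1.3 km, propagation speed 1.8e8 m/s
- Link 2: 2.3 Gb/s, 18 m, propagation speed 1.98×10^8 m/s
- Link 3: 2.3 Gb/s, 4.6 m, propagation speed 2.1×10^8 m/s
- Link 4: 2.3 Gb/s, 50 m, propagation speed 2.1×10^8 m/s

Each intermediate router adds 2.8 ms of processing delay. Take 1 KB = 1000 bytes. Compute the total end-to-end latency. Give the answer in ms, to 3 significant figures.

8.45 ms

L = 24000 bits.
Transmission delay per hop = L/R = 24000/2300000000 = 0.0104348 ms; 4 hops → 0.0417391 ms.
Propagation delays (d/s per hop): 0.00722222, 9.09091e-05, 2.19048e-05, 0.000238095 ms; sum = 0.00757313 ms.
Processing at 3 router(s): 3 × 2.8 ms = 8.4 ms.
End-to-end = 8.45 ms.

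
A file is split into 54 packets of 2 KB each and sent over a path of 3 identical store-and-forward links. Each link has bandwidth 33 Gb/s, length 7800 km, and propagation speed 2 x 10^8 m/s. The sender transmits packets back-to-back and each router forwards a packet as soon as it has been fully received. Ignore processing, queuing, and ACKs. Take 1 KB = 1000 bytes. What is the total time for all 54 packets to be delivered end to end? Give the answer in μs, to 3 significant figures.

Per-hop transmission t_tx = L/R = 16000/33000000000 = 0.484848 μs.
Per-hop propagation t_prop = 7800000/200000000 = 39000 μs.
Pipeline fill: first packet needs 3·t_tx to clear all hops; remaining 53 packets each add one t_tx.
Total = (3+54-1)·t_tx + 3·t_prop = 56·0.484848 + 3·39000 = 117000 μs.

117000 μs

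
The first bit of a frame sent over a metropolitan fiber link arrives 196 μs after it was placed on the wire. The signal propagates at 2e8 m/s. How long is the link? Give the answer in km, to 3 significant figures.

39.2 km

d = s × t_prop = 200000000 × 0.000196 = 39.2 km.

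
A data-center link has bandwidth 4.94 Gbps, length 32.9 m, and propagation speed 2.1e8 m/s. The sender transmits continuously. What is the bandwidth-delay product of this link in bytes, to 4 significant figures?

Propagation delay = 32.9 / 210000000 = 1.56667e-07 s.
BDP = R × t_prop = 4940000000 × 1.56667e-07 = 773.933 bits.
In bytes: 773.933/8 = 96.74 bytes.

96.74 bytes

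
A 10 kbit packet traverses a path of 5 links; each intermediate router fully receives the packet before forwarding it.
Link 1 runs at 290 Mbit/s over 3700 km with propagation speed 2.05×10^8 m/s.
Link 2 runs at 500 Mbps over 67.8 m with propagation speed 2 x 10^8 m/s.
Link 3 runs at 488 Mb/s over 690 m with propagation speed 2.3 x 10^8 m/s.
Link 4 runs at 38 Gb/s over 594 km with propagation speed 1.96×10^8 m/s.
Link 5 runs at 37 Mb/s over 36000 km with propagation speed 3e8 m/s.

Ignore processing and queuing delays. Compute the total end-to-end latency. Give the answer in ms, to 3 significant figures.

141 ms

L = 10000 bits.
Transmission delays (L/R per hop): 0.0344828, 0.02, 0.0204918, 0.000263158, 0.27027 ms; sum = 0.345508 ms.
Propagation delays (d/s per hop): 18.0488, 0.000339, 0.003, 3.03061, 120 ms; sum = 141.083 ms.
End-to-end = 141 ms.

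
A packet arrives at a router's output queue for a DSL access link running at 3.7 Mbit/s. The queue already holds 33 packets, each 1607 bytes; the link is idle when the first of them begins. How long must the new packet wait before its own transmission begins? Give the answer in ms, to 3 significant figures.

115 ms

Each queued packet: L/R = 12856/3700000 = 3.47459 ms.
33 queued → 114.662 ms.
Queuing delay = 115 ms.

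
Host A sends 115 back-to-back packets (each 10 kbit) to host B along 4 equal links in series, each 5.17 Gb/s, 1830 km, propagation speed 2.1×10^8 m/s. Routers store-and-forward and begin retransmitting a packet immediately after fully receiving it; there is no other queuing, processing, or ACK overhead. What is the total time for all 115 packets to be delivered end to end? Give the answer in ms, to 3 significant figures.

Per-hop transmission t_tx = L/R = 10000/5170000000 = 0.00193424 ms.
Per-hop propagation t_prop = 1830000/210000000 = 8.71429 ms.
Pipeline fill: first packet needs 4·t_tx to clear all hops; remaining 114 packets each add one t_tx.
Total = (4+115-1)·t_tx + 4·t_prop = 118·0.00193424 + 4·8.71429 = 35.1 ms.

35.1 ms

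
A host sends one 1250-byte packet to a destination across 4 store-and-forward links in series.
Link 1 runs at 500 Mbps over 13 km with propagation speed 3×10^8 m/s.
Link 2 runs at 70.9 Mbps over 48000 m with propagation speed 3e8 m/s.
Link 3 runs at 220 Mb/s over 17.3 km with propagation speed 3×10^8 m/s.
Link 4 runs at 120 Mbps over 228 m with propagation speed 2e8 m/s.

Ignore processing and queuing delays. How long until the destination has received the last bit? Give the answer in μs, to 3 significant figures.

L = 1250 × 8 = 10000 bits.
Transmission delays (L/R per hop): 20, 141.044, 45.4545, 83.3333 μs; sum = 289.832 μs.
Propagation delays (d/s per hop): 43.3333, 160, 57.6667, 1.14 μs; sum = 262.14 μs.
End-to-end = 552 μs.

552 μs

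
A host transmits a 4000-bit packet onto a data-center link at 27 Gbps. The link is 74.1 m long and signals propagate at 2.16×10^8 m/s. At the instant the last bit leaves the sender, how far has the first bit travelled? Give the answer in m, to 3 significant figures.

t_tx = L/R = 4000/27000000000 = 1.48148e-07 s.
Distance = s × t_tx = 216000000 × 1.48148e-07 = 32.0 m.

32.0 m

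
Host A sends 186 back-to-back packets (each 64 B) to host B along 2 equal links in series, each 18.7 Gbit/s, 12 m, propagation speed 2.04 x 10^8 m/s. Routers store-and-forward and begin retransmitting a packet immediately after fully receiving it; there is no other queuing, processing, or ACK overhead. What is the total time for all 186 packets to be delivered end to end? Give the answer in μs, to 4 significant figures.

5.238 μs

Per-hop transmission t_tx = L/R = 512/18700000000 = 0.0273797 μs.
Per-hop propagation t_prop = 12/204000000 = 0.0588235 μs.
Pipeline fill: first packet needs 2·t_tx to clear all hops; remaining 185 packets each add one t_tx.
Total = (2+186-1)·t_tx + 2·t_prop = 187·0.0273797 + 2·0.0588235 = 5.238 μs.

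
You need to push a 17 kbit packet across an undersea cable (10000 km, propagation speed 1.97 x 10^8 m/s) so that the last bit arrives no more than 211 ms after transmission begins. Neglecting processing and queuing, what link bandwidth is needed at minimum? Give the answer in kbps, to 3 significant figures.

106 kbps

Propagation delay = 10000000 / 197000000 = 50.7614 ms.
Transmission budget = 211 − 50.7614 = 160.239 ms.
R ≥ L / t_tx = 17000 bits / 0.160239 s = 106 kbps.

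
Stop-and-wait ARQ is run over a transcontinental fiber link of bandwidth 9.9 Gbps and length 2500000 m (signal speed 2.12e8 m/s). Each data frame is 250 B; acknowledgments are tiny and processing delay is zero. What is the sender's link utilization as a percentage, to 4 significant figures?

0.0008566 %

t_tx = L/R = 2000/9900000000 = 2.0202e-07 s.
t_prop = 2500000/212000000 = 0.0117925 s; RTT = 0.0235849 s.
Cycle = t_tx + RTT = 0.0235851 s.
Utilization = t_tx / cycle = 2.0202e-07/0.0235851 = 0.0008566 %.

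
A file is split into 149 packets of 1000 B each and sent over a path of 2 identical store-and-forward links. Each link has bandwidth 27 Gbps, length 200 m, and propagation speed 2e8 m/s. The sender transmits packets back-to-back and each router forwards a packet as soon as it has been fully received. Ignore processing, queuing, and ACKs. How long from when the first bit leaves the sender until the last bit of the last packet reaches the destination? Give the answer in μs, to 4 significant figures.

46.44 μs

Per-hop transmission t_tx = L/R = 8000/27000000000 = 0.296296 μs.
Per-hop propagation t_prop = 200/200000000 = 1 μs.
Pipeline fill: first packet needs 2·t_tx to clear all hops; remaining 148 packets each add one t_tx.
Total = (2+149-1)·t_tx + 2·t_prop = 150·0.296296 + 2·1 = 46.44 μs.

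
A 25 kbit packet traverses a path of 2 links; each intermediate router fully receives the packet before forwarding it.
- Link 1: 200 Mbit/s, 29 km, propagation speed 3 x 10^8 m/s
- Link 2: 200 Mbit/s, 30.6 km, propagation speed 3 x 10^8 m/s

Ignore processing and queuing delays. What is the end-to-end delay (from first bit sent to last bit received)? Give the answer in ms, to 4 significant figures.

0.4487 ms

L = 25000 bits.
Transmission delay per hop = L/R = 25000/200000000 = 0.125 ms; 2 hops → 0.25 ms.
Propagation delays (d/s per hop): 0.0966667, 0.102 ms; sum = 0.198667 ms.
End-to-end = 0.4487 ms.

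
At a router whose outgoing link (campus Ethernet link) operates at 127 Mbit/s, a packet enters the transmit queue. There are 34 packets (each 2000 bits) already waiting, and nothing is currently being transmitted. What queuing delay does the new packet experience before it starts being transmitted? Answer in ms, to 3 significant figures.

Each queued packet: L/R = 2000/127000000 = 0.015748 ms.
34 queued → 0.535433 ms.
Queuing delay = 0.535 ms.

0.535 ms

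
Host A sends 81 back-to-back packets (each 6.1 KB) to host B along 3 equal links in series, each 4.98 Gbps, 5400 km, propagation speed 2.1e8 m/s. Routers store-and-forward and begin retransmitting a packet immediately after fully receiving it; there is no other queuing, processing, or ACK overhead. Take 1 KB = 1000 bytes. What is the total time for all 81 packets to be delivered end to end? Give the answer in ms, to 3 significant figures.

78.0 ms

Per-hop transmission t_tx = L/R = 48800/4980000000 = 0.0097992 ms.
Per-hop propagation t_prop = 5400000/210000000 = 25.7143 ms.
Pipeline fill: first packet needs 3·t_tx to clear all hops; remaining 80 packets each add one t_tx.
Total = (3+81-1)·t_tx + 3·t_prop = 83·0.0097992 + 3·25.7143 = 78.0 ms.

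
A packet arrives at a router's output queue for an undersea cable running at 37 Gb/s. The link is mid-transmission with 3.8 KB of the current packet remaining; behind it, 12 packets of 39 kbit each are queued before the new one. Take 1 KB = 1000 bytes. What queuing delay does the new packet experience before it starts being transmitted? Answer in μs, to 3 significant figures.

Each queued packet: L/R = 39000/37000000000 = 1.05405 μs.
12 queued → 12.6486 μs.
Plus remaining 30400 bits of current packet: 0.821622 μs.
Queuing delay = 13.5 μs.

13.5 μs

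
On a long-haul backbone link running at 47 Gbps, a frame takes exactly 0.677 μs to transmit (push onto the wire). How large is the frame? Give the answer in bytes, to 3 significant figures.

3980 bytes

L = R × t_tx = 47000000000 b/s × 6.77e-07 s = 31819 bits.
In bytes: 31819 / 8 = 3980 bytes.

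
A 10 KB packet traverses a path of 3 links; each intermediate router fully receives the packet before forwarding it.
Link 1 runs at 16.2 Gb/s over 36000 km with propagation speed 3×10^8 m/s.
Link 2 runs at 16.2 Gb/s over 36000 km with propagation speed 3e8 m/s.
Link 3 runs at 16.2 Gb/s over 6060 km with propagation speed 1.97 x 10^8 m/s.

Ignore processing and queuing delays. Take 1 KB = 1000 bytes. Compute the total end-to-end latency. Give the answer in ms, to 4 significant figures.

270.8 ms

L = 80000 bits.
Transmission delay per hop = L/R = 80000/16200000000 = 0.00493827 ms; 3 hops → 0.0148148 ms.
Propagation delays (d/s per hop): 120, 120, 30.7614 ms; sum = 270.761 ms.
End-to-end = 270.8 ms.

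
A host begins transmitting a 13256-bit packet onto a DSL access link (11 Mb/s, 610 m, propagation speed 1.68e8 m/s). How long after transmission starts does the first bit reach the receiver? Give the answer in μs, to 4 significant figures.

3.631 μs

First bit experiences only propagation delay: d/s = 610/168000000 = 3.631 μs.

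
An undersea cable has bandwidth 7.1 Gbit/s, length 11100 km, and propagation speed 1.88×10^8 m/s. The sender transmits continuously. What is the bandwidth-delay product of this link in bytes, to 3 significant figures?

Propagation delay = 11100000 / 188000000 = 0.0590426 s.
BDP = R × t_prop = 7100000000 × 0.0590426 = 419202000 bits.
In bytes: 419202000/8 = 52400000 bytes.

52400000 bytes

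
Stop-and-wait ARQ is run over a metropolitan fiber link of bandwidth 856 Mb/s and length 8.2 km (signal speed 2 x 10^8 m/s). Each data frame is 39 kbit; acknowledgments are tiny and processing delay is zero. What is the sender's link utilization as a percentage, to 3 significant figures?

35.7 %

t_tx = L/R = 39000/856000000 = 4.55607e-05 s.
t_prop = 8200/200000000 = 4.1e-05 s; RTT = 8.2e-05 s.
Cycle = t_tx + RTT = 0.000127561 s.
Utilization = t_tx / cycle = 4.55607e-05/0.000127561 = 35.7 %.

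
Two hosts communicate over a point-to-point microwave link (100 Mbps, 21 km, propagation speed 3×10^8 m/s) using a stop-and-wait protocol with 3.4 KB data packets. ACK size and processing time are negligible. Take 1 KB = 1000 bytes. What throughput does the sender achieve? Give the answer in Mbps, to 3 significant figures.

t_tx = L/R = 27200/100000000 = 0.000272 s.
t_prop = 21000/300000000 = 7e-05 s; RTT = 0.00014 s.
Cycle = t_tx + RTT = 0.000412 s.
Throughput = L / cycle = 27200 / 0.000412 = 66.0 Mbps.

66.0 Mbps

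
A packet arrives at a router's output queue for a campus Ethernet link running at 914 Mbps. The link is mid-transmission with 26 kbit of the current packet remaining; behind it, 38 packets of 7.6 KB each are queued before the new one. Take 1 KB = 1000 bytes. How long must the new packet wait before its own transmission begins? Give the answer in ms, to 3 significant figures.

2.56 ms

Each queued packet: L/R = 60800/914000000 = 0.0665208 ms.
38 queued → 2.52779 ms.
Plus remaining 26000 bits of current packet: 0.0284464 ms.
Queuing delay = 2.56 ms.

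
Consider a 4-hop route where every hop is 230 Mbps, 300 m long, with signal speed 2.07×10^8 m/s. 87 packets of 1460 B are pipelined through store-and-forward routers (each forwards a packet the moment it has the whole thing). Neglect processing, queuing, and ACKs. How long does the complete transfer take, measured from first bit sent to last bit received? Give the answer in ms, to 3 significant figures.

4.58 ms

Per-hop transmission t_tx = L/R = 11680/230000000 = 0.0507826 ms.
Per-hop propagation t_prop = 300/2.07e+08 = 0.00144928 ms.
Pipeline fill: first packet needs 4·t_tx to clear all hops; remaining 86 packets each add one t_tx.
Total = (4+87-1)·t_tx + 4·t_prop = 90·0.0507826 + 4·0.00144928 = 4.58 ms.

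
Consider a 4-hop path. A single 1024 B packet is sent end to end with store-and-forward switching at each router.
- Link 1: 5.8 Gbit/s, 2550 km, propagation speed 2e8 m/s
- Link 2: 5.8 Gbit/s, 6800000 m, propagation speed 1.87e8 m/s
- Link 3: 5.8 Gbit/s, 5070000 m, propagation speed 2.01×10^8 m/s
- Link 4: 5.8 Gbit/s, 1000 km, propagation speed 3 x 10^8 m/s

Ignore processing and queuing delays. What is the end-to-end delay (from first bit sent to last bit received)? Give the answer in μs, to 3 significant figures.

77700 μs

L = 1024 × 8 = 8192 bits.
Transmission delay per hop = L/R = 8192/5800000000 = 1.41241 μs; 4 hops → 5.64966 μs.
Propagation delays (d/s per hop): 12750, 36363.6, 25223.9, 3333.33 μs; sum = 77670.9 μs.
End-to-end = 77700 μs.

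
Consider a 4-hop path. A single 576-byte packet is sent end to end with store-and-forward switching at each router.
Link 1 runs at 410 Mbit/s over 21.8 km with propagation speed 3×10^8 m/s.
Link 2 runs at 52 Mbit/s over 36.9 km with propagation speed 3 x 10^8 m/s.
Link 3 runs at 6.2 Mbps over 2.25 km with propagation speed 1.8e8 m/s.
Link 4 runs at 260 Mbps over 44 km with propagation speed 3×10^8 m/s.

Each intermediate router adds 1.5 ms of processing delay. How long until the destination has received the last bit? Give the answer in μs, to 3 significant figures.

L = 576 × 8 = 4608 bits.
Transmission delays (L/R per hop): 11.239, 88.6154, 743.226, 17.7231 μs; sum = 860.803 μs.
Propagation delays (d/s per hop): 72.6667, 123, 12.5, 146.667 μs; sum = 354.833 μs.
Processing at 3 router(s): 3 × 1.5 ms = 4500 μs.
End-to-end = 5720 μs.

5720 μs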